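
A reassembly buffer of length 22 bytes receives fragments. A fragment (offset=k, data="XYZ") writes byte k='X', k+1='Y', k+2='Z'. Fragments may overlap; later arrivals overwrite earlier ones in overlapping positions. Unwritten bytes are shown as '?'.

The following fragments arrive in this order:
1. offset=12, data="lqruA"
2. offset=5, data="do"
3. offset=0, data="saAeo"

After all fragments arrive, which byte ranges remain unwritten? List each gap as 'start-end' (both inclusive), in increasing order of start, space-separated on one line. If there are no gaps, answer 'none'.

Answer: 7-11 17-21

Derivation:
Fragment 1: offset=12 len=5
Fragment 2: offset=5 len=2
Fragment 3: offset=0 len=5
Gaps: 7-11 17-21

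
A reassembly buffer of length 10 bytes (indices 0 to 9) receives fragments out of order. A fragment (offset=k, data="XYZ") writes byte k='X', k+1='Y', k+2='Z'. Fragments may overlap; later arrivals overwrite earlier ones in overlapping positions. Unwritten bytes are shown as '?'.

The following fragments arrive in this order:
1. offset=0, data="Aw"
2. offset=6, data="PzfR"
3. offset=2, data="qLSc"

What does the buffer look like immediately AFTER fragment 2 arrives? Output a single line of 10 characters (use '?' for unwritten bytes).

Fragment 1: offset=0 data="Aw" -> buffer=Aw????????
Fragment 2: offset=6 data="PzfR" -> buffer=Aw????PzfR

Answer: Aw????PzfR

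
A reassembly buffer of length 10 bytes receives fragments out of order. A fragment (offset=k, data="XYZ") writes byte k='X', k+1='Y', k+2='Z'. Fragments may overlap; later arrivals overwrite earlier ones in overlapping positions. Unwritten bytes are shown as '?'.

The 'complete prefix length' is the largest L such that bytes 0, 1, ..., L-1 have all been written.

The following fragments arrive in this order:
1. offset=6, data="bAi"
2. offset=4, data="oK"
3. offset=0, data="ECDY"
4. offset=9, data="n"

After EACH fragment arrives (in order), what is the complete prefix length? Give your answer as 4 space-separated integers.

Fragment 1: offset=6 data="bAi" -> buffer=??????bAi? -> prefix_len=0
Fragment 2: offset=4 data="oK" -> buffer=????oKbAi? -> prefix_len=0
Fragment 3: offset=0 data="ECDY" -> buffer=ECDYoKbAi? -> prefix_len=9
Fragment 4: offset=9 data="n" -> buffer=ECDYoKbAin -> prefix_len=10

Answer: 0 0 9 10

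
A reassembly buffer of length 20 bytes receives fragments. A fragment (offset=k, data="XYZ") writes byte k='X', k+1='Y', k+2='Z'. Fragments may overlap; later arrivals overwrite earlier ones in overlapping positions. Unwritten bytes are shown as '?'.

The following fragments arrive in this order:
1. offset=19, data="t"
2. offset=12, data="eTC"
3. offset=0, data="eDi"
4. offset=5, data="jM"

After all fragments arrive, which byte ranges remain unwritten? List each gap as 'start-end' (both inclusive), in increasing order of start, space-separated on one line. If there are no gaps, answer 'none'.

Answer: 3-4 7-11 15-18

Derivation:
Fragment 1: offset=19 len=1
Fragment 2: offset=12 len=3
Fragment 3: offset=0 len=3
Fragment 4: offset=5 len=2
Gaps: 3-4 7-11 15-18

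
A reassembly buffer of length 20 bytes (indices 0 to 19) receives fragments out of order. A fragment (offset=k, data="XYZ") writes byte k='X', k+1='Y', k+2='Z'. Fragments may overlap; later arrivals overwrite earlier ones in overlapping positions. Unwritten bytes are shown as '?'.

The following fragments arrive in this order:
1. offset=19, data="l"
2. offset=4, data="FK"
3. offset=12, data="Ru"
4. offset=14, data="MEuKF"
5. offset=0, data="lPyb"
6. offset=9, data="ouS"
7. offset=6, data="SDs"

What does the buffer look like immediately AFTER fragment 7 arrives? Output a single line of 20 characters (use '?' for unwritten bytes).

Fragment 1: offset=19 data="l" -> buffer=???????????????????l
Fragment 2: offset=4 data="FK" -> buffer=????FK?????????????l
Fragment 3: offset=12 data="Ru" -> buffer=????FK??????Ru?????l
Fragment 4: offset=14 data="MEuKF" -> buffer=????FK??????RuMEuKFl
Fragment 5: offset=0 data="lPyb" -> buffer=lPybFK??????RuMEuKFl
Fragment 6: offset=9 data="ouS" -> buffer=lPybFK???ouSRuMEuKFl
Fragment 7: offset=6 data="SDs" -> buffer=lPybFKSDsouSRuMEuKFl

Answer: lPybFKSDsouSRuMEuKFl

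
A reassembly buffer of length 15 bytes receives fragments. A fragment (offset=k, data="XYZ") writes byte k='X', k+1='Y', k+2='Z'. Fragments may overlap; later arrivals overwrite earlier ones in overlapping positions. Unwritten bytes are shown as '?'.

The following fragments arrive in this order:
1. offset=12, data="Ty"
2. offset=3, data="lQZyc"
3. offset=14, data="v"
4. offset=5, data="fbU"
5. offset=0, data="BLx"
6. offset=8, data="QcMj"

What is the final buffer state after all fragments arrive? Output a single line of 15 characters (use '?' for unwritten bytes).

Answer: BLxlQfbUQcMjTyv

Derivation:
Fragment 1: offset=12 data="Ty" -> buffer=????????????Ty?
Fragment 2: offset=3 data="lQZyc" -> buffer=???lQZyc????Ty?
Fragment 3: offset=14 data="v" -> buffer=???lQZyc????Tyv
Fragment 4: offset=5 data="fbU" -> buffer=???lQfbU????Tyv
Fragment 5: offset=0 data="BLx" -> buffer=BLxlQfbU????Tyv
Fragment 6: offset=8 data="QcMj" -> buffer=BLxlQfbUQcMjTyv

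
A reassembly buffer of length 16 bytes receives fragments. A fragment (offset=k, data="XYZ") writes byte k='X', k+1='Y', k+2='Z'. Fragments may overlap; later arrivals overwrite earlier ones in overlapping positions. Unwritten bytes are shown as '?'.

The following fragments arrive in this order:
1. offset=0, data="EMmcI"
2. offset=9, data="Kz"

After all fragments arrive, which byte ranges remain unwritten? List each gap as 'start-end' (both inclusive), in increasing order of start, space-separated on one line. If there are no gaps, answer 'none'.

Fragment 1: offset=0 len=5
Fragment 2: offset=9 len=2
Gaps: 5-8 11-15

Answer: 5-8 11-15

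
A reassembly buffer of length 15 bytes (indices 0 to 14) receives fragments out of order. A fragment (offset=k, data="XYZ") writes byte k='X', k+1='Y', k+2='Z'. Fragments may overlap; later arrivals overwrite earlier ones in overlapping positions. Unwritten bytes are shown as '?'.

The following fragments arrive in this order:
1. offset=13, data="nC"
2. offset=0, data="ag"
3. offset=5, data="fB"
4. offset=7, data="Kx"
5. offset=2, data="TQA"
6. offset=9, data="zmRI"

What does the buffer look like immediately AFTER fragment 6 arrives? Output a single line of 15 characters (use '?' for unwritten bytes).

Answer: agTQAfBKxzmRInC

Derivation:
Fragment 1: offset=13 data="nC" -> buffer=?????????????nC
Fragment 2: offset=0 data="ag" -> buffer=ag???????????nC
Fragment 3: offset=5 data="fB" -> buffer=ag???fB??????nC
Fragment 4: offset=7 data="Kx" -> buffer=ag???fBKx????nC
Fragment 5: offset=2 data="TQA" -> buffer=agTQAfBKx????nC
Fragment 6: offset=9 data="zmRI" -> buffer=agTQAfBKxzmRInC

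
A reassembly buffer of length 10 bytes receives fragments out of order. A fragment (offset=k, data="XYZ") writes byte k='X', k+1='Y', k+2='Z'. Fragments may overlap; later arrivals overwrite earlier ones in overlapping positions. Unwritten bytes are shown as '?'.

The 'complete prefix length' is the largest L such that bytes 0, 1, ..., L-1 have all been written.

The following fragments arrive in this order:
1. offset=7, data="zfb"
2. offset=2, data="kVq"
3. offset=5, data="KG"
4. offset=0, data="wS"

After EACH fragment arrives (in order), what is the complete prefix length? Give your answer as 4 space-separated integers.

Fragment 1: offset=7 data="zfb" -> buffer=???????zfb -> prefix_len=0
Fragment 2: offset=2 data="kVq" -> buffer=??kVq??zfb -> prefix_len=0
Fragment 3: offset=5 data="KG" -> buffer=??kVqKGzfb -> prefix_len=0
Fragment 4: offset=0 data="wS" -> buffer=wSkVqKGzfb -> prefix_len=10

Answer: 0 0 0 10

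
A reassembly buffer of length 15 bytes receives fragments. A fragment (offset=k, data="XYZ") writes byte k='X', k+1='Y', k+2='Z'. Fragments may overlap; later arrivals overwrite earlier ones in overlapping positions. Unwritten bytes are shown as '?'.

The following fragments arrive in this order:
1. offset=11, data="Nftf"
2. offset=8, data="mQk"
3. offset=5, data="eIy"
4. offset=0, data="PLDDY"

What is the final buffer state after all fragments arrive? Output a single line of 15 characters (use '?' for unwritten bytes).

Answer: PLDDYeIymQkNftf

Derivation:
Fragment 1: offset=11 data="Nftf" -> buffer=???????????Nftf
Fragment 2: offset=8 data="mQk" -> buffer=????????mQkNftf
Fragment 3: offset=5 data="eIy" -> buffer=?????eIymQkNftf
Fragment 4: offset=0 data="PLDDY" -> buffer=PLDDYeIymQkNftf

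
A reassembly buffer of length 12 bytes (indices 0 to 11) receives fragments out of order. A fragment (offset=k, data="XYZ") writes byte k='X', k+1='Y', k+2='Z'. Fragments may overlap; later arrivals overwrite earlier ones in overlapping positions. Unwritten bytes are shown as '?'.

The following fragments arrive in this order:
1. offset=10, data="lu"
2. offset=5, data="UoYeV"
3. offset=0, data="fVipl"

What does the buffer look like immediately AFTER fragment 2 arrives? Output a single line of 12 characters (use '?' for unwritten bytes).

Fragment 1: offset=10 data="lu" -> buffer=??????????lu
Fragment 2: offset=5 data="UoYeV" -> buffer=?????UoYeVlu

Answer: ?????UoYeVlu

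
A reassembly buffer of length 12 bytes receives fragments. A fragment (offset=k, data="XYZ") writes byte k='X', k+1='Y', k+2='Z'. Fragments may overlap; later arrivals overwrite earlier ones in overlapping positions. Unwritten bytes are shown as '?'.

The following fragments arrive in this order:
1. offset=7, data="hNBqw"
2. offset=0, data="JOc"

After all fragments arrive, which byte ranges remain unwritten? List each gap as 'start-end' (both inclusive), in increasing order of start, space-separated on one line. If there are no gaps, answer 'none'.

Fragment 1: offset=7 len=5
Fragment 2: offset=0 len=3
Gaps: 3-6

Answer: 3-6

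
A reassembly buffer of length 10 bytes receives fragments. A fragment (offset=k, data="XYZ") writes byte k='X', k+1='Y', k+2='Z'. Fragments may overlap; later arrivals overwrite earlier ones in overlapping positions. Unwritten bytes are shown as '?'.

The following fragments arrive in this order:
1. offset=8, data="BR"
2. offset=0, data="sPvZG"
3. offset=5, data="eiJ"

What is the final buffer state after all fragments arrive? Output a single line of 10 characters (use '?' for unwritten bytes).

Fragment 1: offset=8 data="BR" -> buffer=????????BR
Fragment 2: offset=0 data="sPvZG" -> buffer=sPvZG???BR
Fragment 3: offset=5 data="eiJ" -> buffer=sPvZGeiJBR

Answer: sPvZGeiJBR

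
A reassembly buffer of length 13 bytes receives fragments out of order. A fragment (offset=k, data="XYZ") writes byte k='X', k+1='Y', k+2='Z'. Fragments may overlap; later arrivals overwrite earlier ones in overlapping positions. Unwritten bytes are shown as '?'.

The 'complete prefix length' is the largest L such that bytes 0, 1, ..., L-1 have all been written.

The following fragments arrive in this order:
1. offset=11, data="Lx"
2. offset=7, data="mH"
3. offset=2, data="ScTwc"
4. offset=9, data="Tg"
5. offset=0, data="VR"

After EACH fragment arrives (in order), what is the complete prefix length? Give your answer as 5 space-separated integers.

Answer: 0 0 0 0 13

Derivation:
Fragment 1: offset=11 data="Lx" -> buffer=???????????Lx -> prefix_len=0
Fragment 2: offset=7 data="mH" -> buffer=???????mH??Lx -> prefix_len=0
Fragment 3: offset=2 data="ScTwc" -> buffer=??ScTwcmH??Lx -> prefix_len=0
Fragment 4: offset=9 data="Tg" -> buffer=??ScTwcmHTgLx -> prefix_len=0
Fragment 5: offset=0 data="VR" -> buffer=VRScTwcmHTgLx -> prefix_len=13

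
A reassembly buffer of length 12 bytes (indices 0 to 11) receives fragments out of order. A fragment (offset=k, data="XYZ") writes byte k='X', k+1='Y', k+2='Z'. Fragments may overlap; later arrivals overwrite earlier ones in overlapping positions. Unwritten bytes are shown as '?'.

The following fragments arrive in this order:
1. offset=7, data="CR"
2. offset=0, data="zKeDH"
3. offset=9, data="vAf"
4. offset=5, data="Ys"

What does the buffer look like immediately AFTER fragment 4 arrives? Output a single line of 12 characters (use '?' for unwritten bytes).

Fragment 1: offset=7 data="CR" -> buffer=???????CR???
Fragment 2: offset=0 data="zKeDH" -> buffer=zKeDH??CR???
Fragment 3: offset=9 data="vAf" -> buffer=zKeDH??CRvAf
Fragment 4: offset=5 data="Ys" -> buffer=zKeDHYsCRvAf

Answer: zKeDHYsCRvAf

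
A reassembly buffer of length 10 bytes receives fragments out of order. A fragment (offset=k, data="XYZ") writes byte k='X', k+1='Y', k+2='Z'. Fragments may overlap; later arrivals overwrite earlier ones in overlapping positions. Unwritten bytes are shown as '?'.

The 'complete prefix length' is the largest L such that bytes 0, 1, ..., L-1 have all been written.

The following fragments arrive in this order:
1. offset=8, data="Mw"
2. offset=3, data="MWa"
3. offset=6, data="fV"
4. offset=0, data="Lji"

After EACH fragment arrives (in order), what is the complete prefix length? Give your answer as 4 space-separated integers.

Answer: 0 0 0 10

Derivation:
Fragment 1: offset=8 data="Mw" -> buffer=????????Mw -> prefix_len=0
Fragment 2: offset=3 data="MWa" -> buffer=???MWa??Mw -> prefix_len=0
Fragment 3: offset=6 data="fV" -> buffer=???MWafVMw -> prefix_len=0
Fragment 4: offset=0 data="Lji" -> buffer=LjiMWafVMw -> prefix_len=10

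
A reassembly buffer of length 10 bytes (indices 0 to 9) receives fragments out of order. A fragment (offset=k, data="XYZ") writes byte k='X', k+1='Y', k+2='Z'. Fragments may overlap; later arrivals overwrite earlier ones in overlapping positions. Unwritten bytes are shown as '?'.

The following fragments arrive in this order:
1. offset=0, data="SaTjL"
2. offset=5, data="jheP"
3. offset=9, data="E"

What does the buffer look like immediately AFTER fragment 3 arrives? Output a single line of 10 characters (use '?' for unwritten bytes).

Fragment 1: offset=0 data="SaTjL" -> buffer=SaTjL?????
Fragment 2: offset=5 data="jheP" -> buffer=SaTjLjheP?
Fragment 3: offset=9 data="E" -> buffer=SaTjLjhePE

Answer: SaTjLjhePE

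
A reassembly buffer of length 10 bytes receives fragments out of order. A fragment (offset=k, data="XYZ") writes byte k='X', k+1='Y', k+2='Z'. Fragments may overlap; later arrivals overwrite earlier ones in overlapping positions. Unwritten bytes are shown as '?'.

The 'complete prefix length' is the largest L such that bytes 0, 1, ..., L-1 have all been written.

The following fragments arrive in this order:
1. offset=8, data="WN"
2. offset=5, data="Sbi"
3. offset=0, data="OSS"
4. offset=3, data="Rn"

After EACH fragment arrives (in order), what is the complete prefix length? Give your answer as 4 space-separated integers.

Answer: 0 0 3 10

Derivation:
Fragment 1: offset=8 data="WN" -> buffer=????????WN -> prefix_len=0
Fragment 2: offset=5 data="Sbi" -> buffer=?????SbiWN -> prefix_len=0
Fragment 3: offset=0 data="OSS" -> buffer=OSS??SbiWN -> prefix_len=3
Fragment 4: offset=3 data="Rn" -> buffer=OSSRnSbiWN -> prefix_len=10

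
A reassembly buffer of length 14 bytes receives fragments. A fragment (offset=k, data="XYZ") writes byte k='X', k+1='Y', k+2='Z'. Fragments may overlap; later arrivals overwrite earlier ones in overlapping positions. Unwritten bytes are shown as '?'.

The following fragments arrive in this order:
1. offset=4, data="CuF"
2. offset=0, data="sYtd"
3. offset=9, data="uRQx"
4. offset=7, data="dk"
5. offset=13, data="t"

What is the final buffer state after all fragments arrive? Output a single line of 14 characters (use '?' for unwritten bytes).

Answer: sYtdCuFdkuRQxt

Derivation:
Fragment 1: offset=4 data="CuF" -> buffer=????CuF???????
Fragment 2: offset=0 data="sYtd" -> buffer=sYtdCuF???????
Fragment 3: offset=9 data="uRQx" -> buffer=sYtdCuF??uRQx?
Fragment 4: offset=7 data="dk" -> buffer=sYtdCuFdkuRQx?
Fragment 5: offset=13 data="t" -> buffer=sYtdCuFdkuRQxt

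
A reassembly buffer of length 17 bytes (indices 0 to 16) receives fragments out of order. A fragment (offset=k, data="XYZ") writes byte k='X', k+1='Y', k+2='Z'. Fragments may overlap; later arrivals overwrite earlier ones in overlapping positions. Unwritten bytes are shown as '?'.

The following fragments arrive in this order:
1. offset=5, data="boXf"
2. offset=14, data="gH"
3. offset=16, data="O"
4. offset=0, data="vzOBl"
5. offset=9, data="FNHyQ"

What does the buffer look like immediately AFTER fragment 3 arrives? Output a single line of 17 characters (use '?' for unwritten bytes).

Answer: ?????boXf?????gHO

Derivation:
Fragment 1: offset=5 data="boXf" -> buffer=?????boXf????????
Fragment 2: offset=14 data="gH" -> buffer=?????boXf?????gH?
Fragment 3: offset=16 data="O" -> buffer=?????boXf?????gHO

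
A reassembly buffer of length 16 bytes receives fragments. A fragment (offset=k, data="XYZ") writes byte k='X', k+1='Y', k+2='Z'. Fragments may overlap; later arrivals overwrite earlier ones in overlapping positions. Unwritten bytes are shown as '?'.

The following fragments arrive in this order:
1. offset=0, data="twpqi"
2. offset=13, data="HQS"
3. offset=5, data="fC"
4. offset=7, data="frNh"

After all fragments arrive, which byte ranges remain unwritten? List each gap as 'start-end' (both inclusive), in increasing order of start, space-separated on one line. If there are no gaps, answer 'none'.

Answer: 11-12

Derivation:
Fragment 1: offset=0 len=5
Fragment 2: offset=13 len=3
Fragment 3: offset=5 len=2
Fragment 4: offset=7 len=4
Gaps: 11-12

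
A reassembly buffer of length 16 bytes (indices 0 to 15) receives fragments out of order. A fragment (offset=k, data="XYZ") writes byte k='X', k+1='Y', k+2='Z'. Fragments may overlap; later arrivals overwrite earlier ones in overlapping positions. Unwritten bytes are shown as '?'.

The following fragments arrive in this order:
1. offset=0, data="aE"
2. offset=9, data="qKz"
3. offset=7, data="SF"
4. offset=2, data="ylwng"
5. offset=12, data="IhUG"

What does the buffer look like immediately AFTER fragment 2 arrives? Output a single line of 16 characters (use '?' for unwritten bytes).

Answer: aE???????qKz????

Derivation:
Fragment 1: offset=0 data="aE" -> buffer=aE??????????????
Fragment 2: offset=9 data="qKz" -> buffer=aE???????qKz????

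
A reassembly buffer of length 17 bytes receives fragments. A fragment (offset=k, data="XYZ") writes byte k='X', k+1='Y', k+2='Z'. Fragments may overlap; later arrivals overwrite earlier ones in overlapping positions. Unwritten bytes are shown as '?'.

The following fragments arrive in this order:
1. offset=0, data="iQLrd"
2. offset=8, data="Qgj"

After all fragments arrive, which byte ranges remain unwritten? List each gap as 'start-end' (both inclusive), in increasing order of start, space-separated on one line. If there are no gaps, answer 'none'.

Fragment 1: offset=0 len=5
Fragment 2: offset=8 len=3
Gaps: 5-7 11-16

Answer: 5-7 11-16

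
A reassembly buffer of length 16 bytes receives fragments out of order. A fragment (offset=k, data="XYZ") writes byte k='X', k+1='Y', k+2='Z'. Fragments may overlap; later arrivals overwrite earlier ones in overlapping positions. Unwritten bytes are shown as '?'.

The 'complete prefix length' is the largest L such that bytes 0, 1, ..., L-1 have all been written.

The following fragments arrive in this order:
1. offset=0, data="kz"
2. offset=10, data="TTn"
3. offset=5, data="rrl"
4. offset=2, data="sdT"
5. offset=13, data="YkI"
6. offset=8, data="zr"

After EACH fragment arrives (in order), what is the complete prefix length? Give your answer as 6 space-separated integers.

Fragment 1: offset=0 data="kz" -> buffer=kz?????????????? -> prefix_len=2
Fragment 2: offset=10 data="TTn" -> buffer=kz????????TTn??? -> prefix_len=2
Fragment 3: offset=5 data="rrl" -> buffer=kz???rrl??TTn??? -> prefix_len=2
Fragment 4: offset=2 data="sdT" -> buffer=kzsdTrrl??TTn??? -> prefix_len=8
Fragment 5: offset=13 data="YkI" -> buffer=kzsdTrrl??TTnYkI -> prefix_len=8
Fragment 6: offset=8 data="zr" -> buffer=kzsdTrrlzrTTnYkI -> prefix_len=16

Answer: 2 2 2 8 8 16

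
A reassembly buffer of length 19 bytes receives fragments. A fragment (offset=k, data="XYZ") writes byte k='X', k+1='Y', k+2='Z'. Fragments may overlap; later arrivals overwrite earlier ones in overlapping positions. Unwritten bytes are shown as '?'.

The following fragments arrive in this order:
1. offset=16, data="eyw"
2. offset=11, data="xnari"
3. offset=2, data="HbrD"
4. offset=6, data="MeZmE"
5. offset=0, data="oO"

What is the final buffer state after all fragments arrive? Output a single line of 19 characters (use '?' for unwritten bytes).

Answer: oOHbrDMeZmExnarieyw

Derivation:
Fragment 1: offset=16 data="eyw" -> buffer=????????????????eyw
Fragment 2: offset=11 data="xnari" -> buffer=???????????xnarieyw
Fragment 3: offset=2 data="HbrD" -> buffer=??HbrD?????xnarieyw
Fragment 4: offset=6 data="MeZmE" -> buffer=??HbrDMeZmExnarieyw
Fragment 5: offset=0 data="oO" -> buffer=oOHbrDMeZmExnarieyw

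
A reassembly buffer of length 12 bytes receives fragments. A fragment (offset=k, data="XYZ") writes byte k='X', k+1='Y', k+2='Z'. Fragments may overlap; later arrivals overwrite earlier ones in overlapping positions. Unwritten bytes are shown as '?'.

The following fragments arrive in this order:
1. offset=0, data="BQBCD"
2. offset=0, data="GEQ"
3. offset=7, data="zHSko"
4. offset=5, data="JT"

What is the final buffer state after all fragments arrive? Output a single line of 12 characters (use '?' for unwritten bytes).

Answer: GEQCDJTzHSko

Derivation:
Fragment 1: offset=0 data="BQBCD" -> buffer=BQBCD???????
Fragment 2: offset=0 data="GEQ" -> buffer=GEQCD???????
Fragment 3: offset=7 data="zHSko" -> buffer=GEQCD??zHSko
Fragment 4: offset=5 data="JT" -> buffer=GEQCDJTzHSko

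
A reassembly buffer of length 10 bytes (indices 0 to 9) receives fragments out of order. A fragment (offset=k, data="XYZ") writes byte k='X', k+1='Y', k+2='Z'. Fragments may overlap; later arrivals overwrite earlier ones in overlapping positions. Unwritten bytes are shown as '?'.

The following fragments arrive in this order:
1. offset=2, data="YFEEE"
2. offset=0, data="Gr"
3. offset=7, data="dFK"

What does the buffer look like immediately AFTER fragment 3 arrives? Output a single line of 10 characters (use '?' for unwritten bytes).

Answer: GrYFEEEdFK

Derivation:
Fragment 1: offset=2 data="YFEEE" -> buffer=??YFEEE???
Fragment 2: offset=0 data="Gr" -> buffer=GrYFEEE???
Fragment 3: offset=7 data="dFK" -> buffer=GrYFEEEdFK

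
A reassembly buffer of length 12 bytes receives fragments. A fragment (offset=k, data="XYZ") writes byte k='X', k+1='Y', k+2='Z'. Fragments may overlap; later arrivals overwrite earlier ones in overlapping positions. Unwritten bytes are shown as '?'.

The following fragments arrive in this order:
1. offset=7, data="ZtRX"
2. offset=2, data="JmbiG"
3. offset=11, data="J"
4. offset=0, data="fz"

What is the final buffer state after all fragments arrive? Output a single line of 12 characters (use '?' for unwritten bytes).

Fragment 1: offset=7 data="ZtRX" -> buffer=???????ZtRX?
Fragment 2: offset=2 data="JmbiG" -> buffer=??JmbiGZtRX?
Fragment 3: offset=11 data="J" -> buffer=??JmbiGZtRXJ
Fragment 4: offset=0 data="fz" -> buffer=fzJmbiGZtRXJ

Answer: fzJmbiGZtRXJ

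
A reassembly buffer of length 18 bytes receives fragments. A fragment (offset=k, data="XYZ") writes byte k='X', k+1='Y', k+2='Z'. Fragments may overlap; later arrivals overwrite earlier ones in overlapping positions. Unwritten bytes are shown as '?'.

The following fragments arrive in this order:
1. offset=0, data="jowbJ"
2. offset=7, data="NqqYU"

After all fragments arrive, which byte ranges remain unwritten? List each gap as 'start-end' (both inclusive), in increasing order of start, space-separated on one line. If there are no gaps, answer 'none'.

Answer: 5-6 12-17

Derivation:
Fragment 1: offset=0 len=5
Fragment 2: offset=7 len=5
Gaps: 5-6 12-17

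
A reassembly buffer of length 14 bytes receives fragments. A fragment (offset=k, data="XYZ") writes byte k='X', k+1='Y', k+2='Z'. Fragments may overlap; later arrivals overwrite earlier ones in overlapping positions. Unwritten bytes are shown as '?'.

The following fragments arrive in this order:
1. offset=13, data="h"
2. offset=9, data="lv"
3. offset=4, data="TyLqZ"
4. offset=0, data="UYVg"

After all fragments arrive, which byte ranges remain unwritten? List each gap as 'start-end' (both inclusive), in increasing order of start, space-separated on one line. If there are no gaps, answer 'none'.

Fragment 1: offset=13 len=1
Fragment 2: offset=9 len=2
Fragment 3: offset=4 len=5
Fragment 4: offset=0 len=4
Gaps: 11-12

Answer: 11-12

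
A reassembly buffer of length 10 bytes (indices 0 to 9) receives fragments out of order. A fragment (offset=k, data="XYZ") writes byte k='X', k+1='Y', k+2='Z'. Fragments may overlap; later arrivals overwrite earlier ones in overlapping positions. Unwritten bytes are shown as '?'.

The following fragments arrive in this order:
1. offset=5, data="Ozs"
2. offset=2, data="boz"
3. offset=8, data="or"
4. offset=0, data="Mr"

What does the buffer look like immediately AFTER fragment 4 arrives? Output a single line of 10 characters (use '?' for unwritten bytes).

Fragment 1: offset=5 data="Ozs" -> buffer=?????Ozs??
Fragment 2: offset=2 data="boz" -> buffer=??bozOzs??
Fragment 3: offset=8 data="or" -> buffer=??bozOzsor
Fragment 4: offset=0 data="Mr" -> buffer=MrbozOzsor

Answer: MrbozOzsor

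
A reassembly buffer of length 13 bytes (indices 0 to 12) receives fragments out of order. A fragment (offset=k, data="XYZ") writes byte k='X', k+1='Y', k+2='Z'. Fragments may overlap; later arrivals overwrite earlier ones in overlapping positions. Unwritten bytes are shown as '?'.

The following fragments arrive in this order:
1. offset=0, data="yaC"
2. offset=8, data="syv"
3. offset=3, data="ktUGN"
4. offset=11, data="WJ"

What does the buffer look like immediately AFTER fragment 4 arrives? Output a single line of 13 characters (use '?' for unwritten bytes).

Answer: yaCktUGNsyvWJ

Derivation:
Fragment 1: offset=0 data="yaC" -> buffer=yaC??????????
Fragment 2: offset=8 data="syv" -> buffer=yaC?????syv??
Fragment 3: offset=3 data="ktUGN" -> buffer=yaCktUGNsyv??
Fragment 4: offset=11 data="WJ" -> buffer=yaCktUGNsyvWJ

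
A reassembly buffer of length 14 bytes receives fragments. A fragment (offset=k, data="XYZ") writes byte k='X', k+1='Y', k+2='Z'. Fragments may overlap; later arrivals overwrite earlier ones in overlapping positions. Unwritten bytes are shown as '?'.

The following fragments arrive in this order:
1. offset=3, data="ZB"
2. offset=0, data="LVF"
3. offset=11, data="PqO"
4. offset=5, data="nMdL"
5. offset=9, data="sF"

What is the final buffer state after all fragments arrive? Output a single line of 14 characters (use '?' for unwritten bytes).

Fragment 1: offset=3 data="ZB" -> buffer=???ZB?????????
Fragment 2: offset=0 data="LVF" -> buffer=LVFZB?????????
Fragment 3: offset=11 data="PqO" -> buffer=LVFZB??????PqO
Fragment 4: offset=5 data="nMdL" -> buffer=LVFZBnMdL??PqO
Fragment 5: offset=9 data="sF" -> buffer=LVFZBnMdLsFPqO

Answer: LVFZBnMdLsFPqO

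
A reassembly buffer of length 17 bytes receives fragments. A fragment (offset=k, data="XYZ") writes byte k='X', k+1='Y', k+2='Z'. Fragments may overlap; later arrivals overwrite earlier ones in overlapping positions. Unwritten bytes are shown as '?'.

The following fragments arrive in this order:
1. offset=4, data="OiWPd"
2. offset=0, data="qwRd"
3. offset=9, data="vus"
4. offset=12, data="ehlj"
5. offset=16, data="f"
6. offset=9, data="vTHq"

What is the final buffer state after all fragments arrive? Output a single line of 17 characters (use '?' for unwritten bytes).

Fragment 1: offset=4 data="OiWPd" -> buffer=????OiWPd????????
Fragment 2: offset=0 data="qwRd" -> buffer=qwRdOiWPd????????
Fragment 3: offset=9 data="vus" -> buffer=qwRdOiWPdvus?????
Fragment 4: offset=12 data="ehlj" -> buffer=qwRdOiWPdvusehlj?
Fragment 5: offset=16 data="f" -> buffer=qwRdOiWPdvusehljf
Fragment 6: offset=9 data="vTHq" -> buffer=qwRdOiWPdvTHqhljf

Answer: qwRdOiWPdvTHqhljf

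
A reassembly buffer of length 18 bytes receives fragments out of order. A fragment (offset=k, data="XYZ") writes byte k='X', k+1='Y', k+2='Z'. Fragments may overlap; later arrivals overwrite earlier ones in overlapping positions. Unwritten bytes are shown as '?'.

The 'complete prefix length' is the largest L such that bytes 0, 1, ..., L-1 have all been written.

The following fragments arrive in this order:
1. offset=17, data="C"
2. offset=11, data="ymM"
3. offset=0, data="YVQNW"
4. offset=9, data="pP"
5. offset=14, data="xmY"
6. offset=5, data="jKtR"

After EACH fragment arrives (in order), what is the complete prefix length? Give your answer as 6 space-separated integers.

Fragment 1: offset=17 data="C" -> buffer=?????????????????C -> prefix_len=0
Fragment 2: offset=11 data="ymM" -> buffer=???????????ymM???C -> prefix_len=0
Fragment 3: offset=0 data="YVQNW" -> buffer=YVQNW??????ymM???C -> prefix_len=5
Fragment 4: offset=9 data="pP" -> buffer=YVQNW????pPymM???C -> prefix_len=5
Fragment 5: offset=14 data="xmY" -> buffer=YVQNW????pPymMxmYC -> prefix_len=5
Fragment 6: offset=5 data="jKtR" -> buffer=YVQNWjKtRpPymMxmYC -> prefix_len=18

Answer: 0 0 5 5 5 18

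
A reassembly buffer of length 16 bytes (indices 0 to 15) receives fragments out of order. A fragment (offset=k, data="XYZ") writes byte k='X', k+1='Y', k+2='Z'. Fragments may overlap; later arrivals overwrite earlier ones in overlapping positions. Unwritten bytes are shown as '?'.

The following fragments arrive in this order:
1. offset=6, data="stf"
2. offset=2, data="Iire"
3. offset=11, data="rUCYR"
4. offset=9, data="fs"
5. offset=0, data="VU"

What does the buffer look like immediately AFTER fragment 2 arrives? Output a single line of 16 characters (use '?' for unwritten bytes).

Fragment 1: offset=6 data="stf" -> buffer=??????stf???????
Fragment 2: offset=2 data="Iire" -> buffer=??Iirestf???????

Answer: ??Iirestf???????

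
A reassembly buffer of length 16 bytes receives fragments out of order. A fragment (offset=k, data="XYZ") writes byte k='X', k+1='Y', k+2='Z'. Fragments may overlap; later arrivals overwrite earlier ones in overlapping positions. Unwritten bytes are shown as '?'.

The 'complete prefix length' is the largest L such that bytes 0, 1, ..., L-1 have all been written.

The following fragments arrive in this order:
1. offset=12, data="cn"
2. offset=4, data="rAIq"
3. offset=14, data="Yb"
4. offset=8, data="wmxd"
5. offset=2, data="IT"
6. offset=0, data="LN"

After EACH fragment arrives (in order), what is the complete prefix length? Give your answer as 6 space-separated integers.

Fragment 1: offset=12 data="cn" -> buffer=????????????cn?? -> prefix_len=0
Fragment 2: offset=4 data="rAIq" -> buffer=????rAIq????cn?? -> prefix_len=0
Fragment 3: offset=14 data="Yb" -> buffer=????rAIq????cnYb -> prefix_len=0
Fragment 4: offset=8 data="wmxd" -> buffer=????rAIqwmxdcnYb -> prefix_len=0
Fragment 5: offset=2 data="IT" -> buffer=??ITrAIqwmxdcnYb -> prefix_len=0
Fragment 6: offset=0 data="LN" -> buffer=LNITrAIqwmxdcnYb -> prefix_len=16

Answer: 0 0 0 0 0 16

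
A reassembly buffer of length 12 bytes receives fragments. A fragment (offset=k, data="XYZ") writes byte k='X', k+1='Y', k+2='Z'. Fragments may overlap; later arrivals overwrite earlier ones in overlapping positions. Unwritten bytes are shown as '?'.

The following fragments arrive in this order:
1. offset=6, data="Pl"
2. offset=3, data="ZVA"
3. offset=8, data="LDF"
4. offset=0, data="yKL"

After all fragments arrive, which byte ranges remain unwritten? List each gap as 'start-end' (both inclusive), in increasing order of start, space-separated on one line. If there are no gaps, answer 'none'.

Fragment 1: offset=6 len=2
Fragment 2: offset=3 len=3
Fragment 3: offset=8 len=3
Fragment 4: offset=0 len=3
Gaps: 11-11

Answer: 11-11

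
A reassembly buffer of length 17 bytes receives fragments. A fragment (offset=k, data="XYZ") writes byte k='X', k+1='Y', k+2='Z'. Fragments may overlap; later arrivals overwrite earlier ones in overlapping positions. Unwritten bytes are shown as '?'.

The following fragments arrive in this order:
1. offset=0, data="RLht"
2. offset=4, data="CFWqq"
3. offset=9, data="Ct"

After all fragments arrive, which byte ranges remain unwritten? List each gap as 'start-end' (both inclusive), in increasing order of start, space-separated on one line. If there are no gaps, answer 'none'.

Fragment 1: offset=0 len=4
Fragment 2: offset=4 len=5
Fragment 3: offset=9 len=2
Gaps: 11-16

Answer: 11-16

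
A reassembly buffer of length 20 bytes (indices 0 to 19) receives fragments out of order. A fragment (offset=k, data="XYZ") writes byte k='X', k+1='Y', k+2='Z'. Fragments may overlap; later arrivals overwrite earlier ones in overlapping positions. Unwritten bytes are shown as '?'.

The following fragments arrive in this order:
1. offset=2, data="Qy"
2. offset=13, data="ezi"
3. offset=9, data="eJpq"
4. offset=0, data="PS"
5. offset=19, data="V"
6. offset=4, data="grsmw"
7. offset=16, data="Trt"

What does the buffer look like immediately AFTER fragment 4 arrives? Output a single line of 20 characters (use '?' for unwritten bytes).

Fragment 1: offset=2 data="Qy" -> buffer=??Qy????????????????
Fragment 2: offset=13 data="ezi" -> buffer=??Qy?????????ezi????
Fragment 3: offset=9 data="eJpq" -> buffer=??Qy?????eJpqezi????
Fragment 4: offset=0 data="PS" -> buffer=PSQy?????eJpqezi????

Answer: PSQy?????eJpqezi????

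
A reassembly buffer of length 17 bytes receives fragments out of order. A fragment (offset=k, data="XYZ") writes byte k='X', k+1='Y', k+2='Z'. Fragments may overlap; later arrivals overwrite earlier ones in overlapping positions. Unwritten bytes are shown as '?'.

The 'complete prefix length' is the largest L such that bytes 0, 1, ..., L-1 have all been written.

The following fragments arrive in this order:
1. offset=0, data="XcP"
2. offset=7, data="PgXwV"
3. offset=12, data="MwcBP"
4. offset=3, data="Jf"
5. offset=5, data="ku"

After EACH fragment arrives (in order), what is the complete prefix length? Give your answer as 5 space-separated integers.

Answer: 3 3 3 5 17

Derivation:
Fragment 1: offset=0 data="XcP" -> buffer=XcP?????????????? -> prefix_len=3
Fragment 2: offset=7 data="PgXwV" -> buffer=XcP????PgXwV????? -> prefix_len=3
Fragment 3: offset=12 data="MwcBP" -> buffer=XcP????PgXwVMwcBP -> prefix_len=3
Fragment 4: offset=3 data="Jf" -> buffer=XcPJf??PgXwVMwcBP -> prefix_len=5
Fragment 5: offset=5 data="ku" -> buffer=XcPJfkuPgXwVMwcBP -> prefix_len=17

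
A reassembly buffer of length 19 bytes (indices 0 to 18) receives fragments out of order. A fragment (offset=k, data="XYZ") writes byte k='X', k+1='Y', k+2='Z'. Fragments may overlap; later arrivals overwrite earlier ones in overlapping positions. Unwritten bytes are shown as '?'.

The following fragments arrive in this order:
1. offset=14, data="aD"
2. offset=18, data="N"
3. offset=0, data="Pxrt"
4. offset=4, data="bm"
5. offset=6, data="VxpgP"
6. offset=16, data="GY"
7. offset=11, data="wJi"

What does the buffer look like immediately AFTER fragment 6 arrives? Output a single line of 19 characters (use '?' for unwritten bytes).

Fragment 1: offset=14 data="aD" -> buffer=??????????????aD???
Fragment 2: offset=18 data="N" -> buffer=??????????????aD??N
Fragment 3: offset=0 data="Pxrt" -> buffer=Pxrt??????????aD??N
Fragment 4: offset=4 data="bm" -> buffer=Pxrtbm????????aD??N
Fragment 5: offset=6 data="VxpgP" -> buffer=PxrtbmVxpgP???aD??N
Fragment 6: offset=16 data="GY" -> buffer=PxrtbmVxpgP???aDGYN

Answer: PxrtbmVxpgP???aDGYN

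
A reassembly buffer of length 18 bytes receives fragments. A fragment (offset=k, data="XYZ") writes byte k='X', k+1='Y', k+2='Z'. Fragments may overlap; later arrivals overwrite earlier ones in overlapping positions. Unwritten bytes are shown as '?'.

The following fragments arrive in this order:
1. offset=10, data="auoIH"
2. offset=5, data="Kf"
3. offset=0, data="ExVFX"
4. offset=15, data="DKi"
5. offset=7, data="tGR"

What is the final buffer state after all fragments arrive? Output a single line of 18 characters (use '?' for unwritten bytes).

Fragment 1: offset=10 data="auoIH" -> buffer=??????????auoIH???
Fragment 2: offset=5 data="Kf" -> buffer=?????Kf???auoIH???
Fragment 3: offset=0 data="ExVFX" -> buffer=ExVFXKf???auoIH???
Fragment 4: offset=15 data="DKi" -> buffer=ExVFXKf???auoIHDKi
Fragment 5: offset=7 data="tGR" -> buffer=ExVFXKftGRauoIHDKi

Answer: ExVFXKftGRauoIHDKi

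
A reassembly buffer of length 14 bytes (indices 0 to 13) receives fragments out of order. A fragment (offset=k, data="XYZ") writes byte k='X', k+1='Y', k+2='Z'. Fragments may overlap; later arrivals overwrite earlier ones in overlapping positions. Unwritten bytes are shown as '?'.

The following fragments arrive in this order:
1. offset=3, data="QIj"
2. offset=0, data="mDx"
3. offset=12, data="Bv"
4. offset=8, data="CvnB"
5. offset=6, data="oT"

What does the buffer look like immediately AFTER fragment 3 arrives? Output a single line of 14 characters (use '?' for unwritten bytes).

Answer: mDxQIj??????Bv

Derivation:
Fragment 1: offset=3 data="QIj" -> buffer=???QIj????????
Fragment 2: offset=0 data="mDx" -> buffer=mDxQIj????????
Fragment 3: offset=12 data="Bv" -> buffer=mDxQIj??????Bv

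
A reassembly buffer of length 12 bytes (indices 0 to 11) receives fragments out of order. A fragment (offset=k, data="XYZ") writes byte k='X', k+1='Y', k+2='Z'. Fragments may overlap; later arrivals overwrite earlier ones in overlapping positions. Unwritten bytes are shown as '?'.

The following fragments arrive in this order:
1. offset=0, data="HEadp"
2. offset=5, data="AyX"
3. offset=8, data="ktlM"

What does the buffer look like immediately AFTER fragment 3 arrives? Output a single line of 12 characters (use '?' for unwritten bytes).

Answer: HEadpAyXktlM

Derivation:
Fragment 1: offset=0 data="HEadp" -> buffer=HEadp???????
Fragment 2: offset=5 data="AyX" -> buffer=HEadpAyX????
Fragment 3: offset=8 data="ktlM" -> buffer=HEadpAyXktlM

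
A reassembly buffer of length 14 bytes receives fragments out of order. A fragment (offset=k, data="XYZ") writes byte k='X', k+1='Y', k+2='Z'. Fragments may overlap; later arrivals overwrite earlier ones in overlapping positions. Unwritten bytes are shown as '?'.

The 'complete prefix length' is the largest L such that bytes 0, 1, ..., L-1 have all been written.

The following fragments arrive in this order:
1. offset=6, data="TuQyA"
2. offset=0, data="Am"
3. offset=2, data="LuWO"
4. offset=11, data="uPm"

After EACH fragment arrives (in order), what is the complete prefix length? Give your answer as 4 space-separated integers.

Answer: 0 2 11 14

Derivation:
Fragment 1: offset=6 data="TuQyA" -> buffer=??????TuQyA??? -> prefix_len=0
Fragment 2: offset=0 data="Am" -> buffer=Am????TuQyA??? -> prefix_len=2
Fragment 3: offset=2 data="LuWO" -> buffer=AmLuWOTuQyA??? -> prefix_len=11
Fragment 4: offset=11 data="uPm" -> buffer=AmLuWOTuQyAuPm -> prefix_len=14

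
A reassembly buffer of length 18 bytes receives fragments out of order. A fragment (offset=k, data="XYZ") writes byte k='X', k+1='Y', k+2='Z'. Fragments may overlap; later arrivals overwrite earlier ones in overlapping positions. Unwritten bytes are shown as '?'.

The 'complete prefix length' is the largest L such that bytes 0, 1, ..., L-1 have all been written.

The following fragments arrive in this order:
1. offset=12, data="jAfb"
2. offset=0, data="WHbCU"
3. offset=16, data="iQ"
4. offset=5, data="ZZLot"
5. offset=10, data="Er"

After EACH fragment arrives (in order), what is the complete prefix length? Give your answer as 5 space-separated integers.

Fragment 1: offset=12 data="jAfb" -> buffer=????????????jAfb?? -> prefix_len=0
Fragment 2: offset=0 data="WHbCU" -> buffer=WHbCU???????jAfb?? -> prefix_len=5
Fragment 3: offset=16 data="iQ" -> buffer=WHbCU???????jAfbiQ -> prefix_len=5
Fragment 4: offset=5 data="ZZLot" -> buffer=WHbCUZZLot??jAfbiQ -> prefix_len=10
Fragment 5: offset=10 data="Er" -> buffer=WHbCUZZLotErjAfbiQ -> prefix_len=18

Answer: 0 5 5 10 18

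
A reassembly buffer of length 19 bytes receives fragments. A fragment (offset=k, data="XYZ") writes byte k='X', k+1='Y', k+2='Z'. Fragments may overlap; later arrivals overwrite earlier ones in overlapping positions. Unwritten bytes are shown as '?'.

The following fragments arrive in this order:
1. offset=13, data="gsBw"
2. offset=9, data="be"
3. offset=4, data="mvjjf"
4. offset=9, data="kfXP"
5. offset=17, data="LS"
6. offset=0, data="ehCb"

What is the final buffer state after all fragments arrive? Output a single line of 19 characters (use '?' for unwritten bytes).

Answer: ehCbmvjjfkfXPgsBwLS

Derivation:
Fragment 1: offset=13 data="gsBw" -> buffer=?????????????gsBw??
Fragment 2: offset=9 data="be" -> buffer=?????????be??gsBw??
Fragment 3: offset=4 data="mvjjf" -> buffer=????mvjjfbe??gsBw??
Fragment 4: offset=9 data="kfXP" -> buffer=????mvjjfkfXPgsBw??
Fragment 5: offset=17 data="LS" -> buffer=????mvjjfkfXPgsBwLS
Fragment 6: offset=0 data="ehCb" -> buffer=ehCbmvjjfkfXPgsBwLS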